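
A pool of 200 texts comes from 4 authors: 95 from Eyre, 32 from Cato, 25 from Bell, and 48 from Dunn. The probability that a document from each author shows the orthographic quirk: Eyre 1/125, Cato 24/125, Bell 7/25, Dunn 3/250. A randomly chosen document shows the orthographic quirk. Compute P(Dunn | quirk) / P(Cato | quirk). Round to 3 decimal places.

Compute prior × likelihood for every hypothesis:
  Eyre: 0.475 × 0.008 = 0.0038
  Cato: 0.16 × 0.192 = 0.03072
  Bell: 0.125 × 0.28 = 0.035
  Dunn: 0.24 × 0.012 = 0.00288
Sum = 0.0724.
The ratio is 0.00288 / 0.03072 (the normalizer cancels) = 0.094.

0.094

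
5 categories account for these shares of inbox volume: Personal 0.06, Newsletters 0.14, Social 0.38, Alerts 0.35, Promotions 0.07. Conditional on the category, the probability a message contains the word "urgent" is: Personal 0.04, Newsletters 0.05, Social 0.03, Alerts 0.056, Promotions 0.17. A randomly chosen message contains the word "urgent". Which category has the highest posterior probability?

Alerts

Prior × likelihood for each hypothesis:
  Personal: 0.06 × 0.04 = 0.0024
  Newsletters: 0.14 × 0.05 = 0.007
  Social: 0.38 × 0.03 = 0.0114
  Alerts: 0.35 × 0.056 = 0.0196
  Promotions: 0.07 × 0.17 = 0.0119
Sum = 0.0523.
Largest term belongs to Alerts, so Alerts is most probable.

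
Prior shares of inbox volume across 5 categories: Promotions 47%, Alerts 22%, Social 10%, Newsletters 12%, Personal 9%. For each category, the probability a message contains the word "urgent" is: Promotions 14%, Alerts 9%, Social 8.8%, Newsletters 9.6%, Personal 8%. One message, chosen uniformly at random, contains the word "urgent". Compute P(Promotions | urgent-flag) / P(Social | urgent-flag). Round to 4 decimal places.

7.4773

Unnormalized posteriors (prior × likelihood):
  Promotions: 0.47 × 0.14 = 0.0658
  Alerts: 0.22 × 0.09 = 0.0198
  Social: 0.1 × 0.088 = 0.0088
  Newsletters: 0.12 × 0.096 = 0.01152
  Personal: 0.09 × 0.08 = 0.0072
Sum = 0.11312.
The ratio is 0.0658 / 0.0088 (the normalizer cancels) = 7.4773.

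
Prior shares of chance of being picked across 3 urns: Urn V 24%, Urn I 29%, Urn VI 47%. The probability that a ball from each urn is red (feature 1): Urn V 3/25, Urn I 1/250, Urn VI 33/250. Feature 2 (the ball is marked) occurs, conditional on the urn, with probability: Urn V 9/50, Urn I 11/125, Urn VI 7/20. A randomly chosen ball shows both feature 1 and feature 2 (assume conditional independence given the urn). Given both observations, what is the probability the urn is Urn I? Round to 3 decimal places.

Compute prior × likelihood for every hypothesis:
  Urn V: 0.24 × 0.12 × 0.18 = 0.005184
  Urn I: 0.29 × 0.004 × 0.088 = 0.00010208
  Urn VI: 0.47 × 0.132 × 0.35 = 0.021714
Normalizing constant = 0.02700008.
P(Urn I | evidence) = 0.00010208 / 0.02700008 ≈ 0.004.

0.004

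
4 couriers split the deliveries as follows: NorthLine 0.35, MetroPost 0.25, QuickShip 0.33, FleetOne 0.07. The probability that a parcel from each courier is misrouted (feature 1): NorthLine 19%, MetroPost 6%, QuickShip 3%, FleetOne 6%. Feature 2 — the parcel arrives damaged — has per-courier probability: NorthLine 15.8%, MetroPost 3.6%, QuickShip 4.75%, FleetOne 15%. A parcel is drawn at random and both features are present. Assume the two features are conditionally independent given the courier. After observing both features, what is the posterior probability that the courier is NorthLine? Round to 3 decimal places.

Unnormalized posteriors (prior × likelihood):
  NorthLine: 0.35 × 0.19 × 0.158 = 0.010507
  MetroPost: 0.25 × 0.06 × 0.036 = 0.00054
  QuickShip: 0.33 × 0.03 × 0.0475 = 0.00047025
  FleetOne: 0.07 × 0.06 × 0.15 = 0.00063
Sum = 0.01214725.
P(NorthLine | evidence) = 0.010507 / 0.01214725 ≈ 0.865.

0.865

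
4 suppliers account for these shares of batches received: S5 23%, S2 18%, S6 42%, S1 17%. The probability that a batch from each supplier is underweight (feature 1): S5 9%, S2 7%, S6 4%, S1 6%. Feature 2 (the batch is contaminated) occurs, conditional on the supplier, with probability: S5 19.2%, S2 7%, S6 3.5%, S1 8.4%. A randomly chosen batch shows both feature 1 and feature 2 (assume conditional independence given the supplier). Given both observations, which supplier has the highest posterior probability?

By Bayes' rule, posterior ∝ prior × likelihood:
  S5: 0.23 × 0.09 × 0.192 = 0.0039744
  S2: 0.18 × 0.07 × 0.07 = 0.000882
  S6: 0.42 × 0.04 × 0.035 = 0.000588
  S1: 0.17 × 0.06 × 0.084 = 0.0008568
Normalizing constant = 0.0063012.
Largest term belongs to S5, so S5 is most probable.

S5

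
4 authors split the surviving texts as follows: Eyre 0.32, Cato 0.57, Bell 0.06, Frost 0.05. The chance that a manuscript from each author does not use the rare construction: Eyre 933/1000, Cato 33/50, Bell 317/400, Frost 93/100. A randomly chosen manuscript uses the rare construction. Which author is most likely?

Taking complements, P(rare-form | each) = Eyre 0.067, Cato 0.34, Bell 0.2075, Frost 0.07.
By Bayes' rule, posterior ∝ prior × likelihood:
  Eyre: 0.32 × 0.067 = 0.02144
  Cato: 0.57 × 0.34 = 0.1938
  Bell: 0.06 × 0.2075 = 0.01245
  Frost: 0.05 × 0.07 = 0.0035
Normalizing constant = 0.23119.
Largest term belongs to Cato, so Cato is most probable.

Cato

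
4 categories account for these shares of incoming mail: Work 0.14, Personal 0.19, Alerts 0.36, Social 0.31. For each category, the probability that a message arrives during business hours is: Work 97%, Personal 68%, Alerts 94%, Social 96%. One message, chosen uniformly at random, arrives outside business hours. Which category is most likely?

Personal

Taking complements, P(off-hours | each) = Work 0.03, Personal 0.32, Alerts 0.06, Social 0.04.
By Bayes' rule, posterior ∝ prior × likelihood:
  Work: 0.14 × 0.03 = 0.0042
  Personal: 0.19 × 0.32 = 0.0608
  Alerts: 0.36 × 0.06 = 0.0216
  Social: 0.31 × 0.04 = 0.0124
Sum = 0.099.
Largest term belongs to Personal, so Personal is most probable.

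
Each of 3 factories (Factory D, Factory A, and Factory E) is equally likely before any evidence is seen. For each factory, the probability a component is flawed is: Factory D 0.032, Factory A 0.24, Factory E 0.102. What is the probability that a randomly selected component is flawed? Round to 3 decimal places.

Since the prior is uniform, the posterior is proportional to the likelihood:
  Factory D: 0.032
  Factory A: 0.24
  Factory E: 0.102
P(flawed) = (1/3) × (0.032 + 0.24 + 0.102) = 0.374/3 ≈ 0.125.

0.125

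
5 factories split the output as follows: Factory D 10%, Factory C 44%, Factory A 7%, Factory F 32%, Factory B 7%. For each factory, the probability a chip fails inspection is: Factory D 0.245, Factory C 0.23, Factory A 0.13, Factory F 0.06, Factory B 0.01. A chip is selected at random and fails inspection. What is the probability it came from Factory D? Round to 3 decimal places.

0.158

Prior × likelihood for each hypothesis:
  Factory D: 0.1 × 0.245 = 0.0245
  Factory C: 0.44 × 0.23 = 0.1012
  Factory A: 0.07 × 0.13 = 0.0091
  Factory F: 0.32 × 0.06 = 0.0192
  Factory B: 0.07 × 0.01 = 0.0007
Normalizing constant = 0.1547.
P(Factory D | evidence) = 0.0245 / 0.1547 ≈ 0.158.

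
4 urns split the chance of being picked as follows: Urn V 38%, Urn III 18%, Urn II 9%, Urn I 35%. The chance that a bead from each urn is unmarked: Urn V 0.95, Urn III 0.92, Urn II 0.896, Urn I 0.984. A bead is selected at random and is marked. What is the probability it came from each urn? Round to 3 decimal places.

Taking complements, P(marked | each) = Urn V 0.05, Urn III 0.08, Urn II 0.104, Urn I 0.016.
By Bayes' rule, posterior ∝ prior × likelihood:
  Urn V: 0.38 × 0.05 = 0.019
  Urn III: 0.18 × 0.08 = 0.0144
  Urn II: 0.09 × 0.104 = 0.00936
  Urn I: 0.35 × 0.016 = 0.0056
Normalizing constant = 0.04836.
P(Urn V | marked) = 0.019/0.04836 ≈ 0.393
P(Urn III | marked) = 0.0144/0.04836 ≈ 0.298
P(Urn II | marked) = 0.00936/0.04836 ≈ 0.194
P(Urn I | marked) = 0.0056/0.04836 ≈ 0.116
(Check: 0.393+0.298+0.194+0.116 = 1.001.)

Urn V 0.393, Urn III 0.298, Urn II 0.194, Urn I 0.116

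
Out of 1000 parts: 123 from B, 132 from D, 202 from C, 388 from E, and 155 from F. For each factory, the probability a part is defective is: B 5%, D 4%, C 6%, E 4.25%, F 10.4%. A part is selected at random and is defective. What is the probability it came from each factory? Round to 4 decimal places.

Compute prior × likelihood for every hypothesis:
  B: 0.123 × 0.05 = 0.00615
  D: 0.132 × 0.04 = 0.00528
  C: 0.202 × 0.06 = 0.01212
  E: 0.388 × 0.0425 = 0.01649
  F: 0.155 × 0.104 = 0.01612
Total = 0.05616.
P(B | defective) = 0.00615/0.05616 ≈ 0.1095
P(D | defective) = 0.00528/0.05616 ≈ 0.0940
P(C | defective) = 0.01212/0.05616 ≈ 0.2158
P(E | defective) = 0.01649/0.05616 ≈ 0.2936
P(F | defective) = 0.01612/0.05616 ≈ 0.2870

B 0.1095, D 0.0940, C 0.2158, E 0.2936, F 0.2870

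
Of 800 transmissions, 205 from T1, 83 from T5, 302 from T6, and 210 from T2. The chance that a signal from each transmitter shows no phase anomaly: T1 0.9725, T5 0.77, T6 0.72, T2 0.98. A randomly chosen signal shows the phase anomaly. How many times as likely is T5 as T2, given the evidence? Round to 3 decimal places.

4.545

Taking complements, P(anomaly | each) = T1 0.0275, T5 0.23, T6 0.28, T2 0.02.
Prior × likelihood for each hypothesis:
  T1: 0.25625 × 0.0275 = 0.007046875
  T5: 0.10375 × 0.23 = 0.0238625
  T6: 0.3775 × 0.28 = 0.1057
  T2: 0.2625 × 0.02 = 0.00525
Sum = 0.141859375.
The ratio is 0.0238625 / 0.00525 (the normalizer cancels) = 4.545.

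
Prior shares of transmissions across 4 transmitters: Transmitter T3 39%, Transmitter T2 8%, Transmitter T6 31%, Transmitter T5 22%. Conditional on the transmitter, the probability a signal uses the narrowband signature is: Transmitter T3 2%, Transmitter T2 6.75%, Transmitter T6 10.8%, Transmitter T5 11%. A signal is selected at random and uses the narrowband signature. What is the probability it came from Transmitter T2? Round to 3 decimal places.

0.076

Compute prior × likelihood for every hypothesis:
  Transmitter T3: 0.39 × 0.02 = 0.0078
  Transmitter T2: 0.08 × 0.0675 = 0.0054
  Transmitter T6: 0.31 × 0.108 = 0.03348
  Transmitter T5: 0.22 × 0.11 = 0.0242
Total = 0.07088.
P(Transmitter T2 | evidence) = 0.0054 / 0.07088 ≈ 0.076.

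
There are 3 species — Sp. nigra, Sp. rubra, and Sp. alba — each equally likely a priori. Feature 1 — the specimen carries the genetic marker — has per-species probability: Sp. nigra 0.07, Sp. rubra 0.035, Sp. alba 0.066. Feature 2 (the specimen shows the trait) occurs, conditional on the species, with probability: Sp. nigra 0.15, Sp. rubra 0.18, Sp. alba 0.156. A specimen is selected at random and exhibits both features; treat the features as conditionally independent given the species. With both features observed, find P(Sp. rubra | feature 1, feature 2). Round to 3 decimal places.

0.233

Since the prior is uniform, the posterior is proportional to the likelihood:
  Sp. nigra: 0.07 × 0.15 = 0.0105
  Sp. rubra: 0.035 × 0.18 = 0.0063
  Sp. alba: 0.066 × 0.156 = 0.010296
Sum = 0.027096.
P(Sp. rubra | evidence) = 0.0063 / 0.027096 ≈ 0.233.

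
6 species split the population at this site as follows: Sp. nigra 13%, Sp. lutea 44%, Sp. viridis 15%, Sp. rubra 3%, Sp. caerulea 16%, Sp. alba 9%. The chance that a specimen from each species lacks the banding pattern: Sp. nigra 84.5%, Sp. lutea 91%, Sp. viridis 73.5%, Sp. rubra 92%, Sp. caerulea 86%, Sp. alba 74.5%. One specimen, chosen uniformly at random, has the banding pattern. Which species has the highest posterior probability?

Taking complements, P(banded | each) = Sp. nigra 0.155, Sp. lutea 0.09, Sp. viridis 0.265, Sp. rubra 0.08, Sp. caerulea 0.14, Sp. alba 0.255.
Prior × likelihood for each hypothesis:
  Sp. nigra: 0.13 × 0.155 = 0.02015
  Sp. lutea: 0.44 × 0.09 = 0.0396
  Sp. viridis: 0.15 × 0.265 = 0.03975
  Sp. rubra: 0.03 × 0.08 = 0.0024
  Sp. caerulea: 0.16 × 0.14 = 0.0224
  Sp. alba: 0.09 × 0.255 = 0.02295
Sum = 0.14725.
Largest term belongs to Sp. viridis, so Sp. viridis is most probable.

Sp. viridis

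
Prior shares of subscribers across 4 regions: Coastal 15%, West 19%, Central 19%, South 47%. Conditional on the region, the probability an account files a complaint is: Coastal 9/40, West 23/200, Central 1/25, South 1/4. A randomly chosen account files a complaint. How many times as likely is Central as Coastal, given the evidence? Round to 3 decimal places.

Compute prior × likelihood for every hypothesis:
  Coastal: 0.15 × 0.225 = 0.03375
  West: 0.19 × 0.115 = 0.02185
  Central: 0.19 × 0.04 = 0.0076
  South: 0.47 × 0.25 = 0.1175
Sum = 0.1807.
The ratio is 0.0076 / 0.03375 (the normalizer cancels) = 0.225.

0.225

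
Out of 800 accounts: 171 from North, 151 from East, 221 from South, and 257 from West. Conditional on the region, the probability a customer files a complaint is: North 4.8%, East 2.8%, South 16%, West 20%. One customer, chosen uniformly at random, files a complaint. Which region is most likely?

Prior × likelihood for each hypothesis:
  North: 0.21375 × 0.048 = 0.01026
  East: 0.18875 × 0.028 = 0.005285
  South: 0.27625 × 0.16 = 0.0442
  West: 0.32125 × 0.2 = 0.06425
Total = 0.123995.
Largest term belongs to West, so West is most probable.

West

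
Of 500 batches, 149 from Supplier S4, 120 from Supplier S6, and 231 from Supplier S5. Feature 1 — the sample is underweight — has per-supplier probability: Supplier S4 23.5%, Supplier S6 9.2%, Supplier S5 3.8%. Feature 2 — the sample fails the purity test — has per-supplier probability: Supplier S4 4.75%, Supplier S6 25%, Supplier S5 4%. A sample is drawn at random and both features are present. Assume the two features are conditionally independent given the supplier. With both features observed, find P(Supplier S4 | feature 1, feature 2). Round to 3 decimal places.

0.348

By Bayes' rule, posterior ∝ prior × likelihood:
  Supplier S4: 0.298 × 0.235 × 0.0475 = 0.003326425
  Supplier S6: 0.24 × 0.092 × 0.25 = 0.00552
  Supplier S5: 0.462 × 0.038 × 0.04 = 0.00070224
Normalizing constant = 0.009548665.
P(Supplier S4 | evidence) = 0.003326425 / 0.009548665 ≈ 0.348.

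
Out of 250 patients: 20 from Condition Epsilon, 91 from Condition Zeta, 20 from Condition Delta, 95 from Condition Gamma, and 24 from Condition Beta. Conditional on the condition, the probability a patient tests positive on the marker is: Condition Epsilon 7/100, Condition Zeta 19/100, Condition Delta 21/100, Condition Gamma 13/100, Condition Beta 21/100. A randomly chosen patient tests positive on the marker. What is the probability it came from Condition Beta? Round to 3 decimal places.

By Bayes' rule, posterior ∝ prior × likelihood:
  Condition Epsilon: 0.08 × 0.07 = 0.0056
  Condition Zeta: 0.364 × 0.19 = 0.06916
  Condition Delta: 0.08 × 0.21 = 0.0168
  Condition Gamma: 0.38 × 0.13 = 0.0494
  Condition Beta: 0.096 × 0.21 = 0.02016
Sum = 0.16112.
P(Condition Beta | evidence) = 0.02016 / 0.16112 ≈ 0.125.

0.125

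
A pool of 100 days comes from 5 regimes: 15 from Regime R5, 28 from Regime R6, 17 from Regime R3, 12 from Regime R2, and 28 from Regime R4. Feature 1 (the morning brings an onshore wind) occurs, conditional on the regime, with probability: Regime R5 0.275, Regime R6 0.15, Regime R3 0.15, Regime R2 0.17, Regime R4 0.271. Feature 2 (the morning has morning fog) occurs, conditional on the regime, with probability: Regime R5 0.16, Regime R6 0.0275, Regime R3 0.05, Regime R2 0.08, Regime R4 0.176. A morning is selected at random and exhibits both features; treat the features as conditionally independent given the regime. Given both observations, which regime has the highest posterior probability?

Regime R4

By Bayes' rule, posterior ∝ prior × likelihood:
  Regime R5: 0.15 × 0.275 × 0.16 = 0.0066
  Regime R6: 0.28 × 0.15 × 0.0275 = 0.001155
  Regime R3: 0.17 × 0.15 × 0.05 = 0.001275
  Regime R2: 0.12 × 0.17 × 0.08 = 0.001632
  Regime R4: 0.28 × 0.271 × 0.176 = 0.01335488
Sum = 0.02401688.
Largest term belongs to Regime R4, so Regime R4 is most probable.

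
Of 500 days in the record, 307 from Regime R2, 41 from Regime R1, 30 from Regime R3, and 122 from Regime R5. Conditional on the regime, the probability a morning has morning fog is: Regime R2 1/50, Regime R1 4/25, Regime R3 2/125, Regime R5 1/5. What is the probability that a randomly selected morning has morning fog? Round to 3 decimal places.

0.075

Compute prior × likelihood for every hypothesis:
  Regime R2: 0.614 × 0.02 = 0.01228
  Regime R1: 0.082 × 0.16 = 0.01312
  Regime R3: 0.06 × 0.016 = 0.00096
  Regime R5: 0.244 × 0.2 = 0.0488
P(fog) = 0.01228 + 0.01312 + 0.00096 + 0.0488 = 0.07516 → 0.075.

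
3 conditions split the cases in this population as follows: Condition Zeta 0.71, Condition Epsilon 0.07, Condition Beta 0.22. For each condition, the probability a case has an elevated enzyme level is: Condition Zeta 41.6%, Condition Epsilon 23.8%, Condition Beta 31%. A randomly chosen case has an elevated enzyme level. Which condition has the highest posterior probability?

Prior × likelihood for each hypothesis:
  Condition Zeta: 0.71 × 0.416 = 0.29536
  Condition Epsilon: 0.07 × 0.238 = 0.01666
  Condition Beta: 0.22 × 0.31 = 0.0682
Sum = 0.38022.
Largest term belongs to Condition Zeta, so Condition Zeta is most probable.

Condition Zeta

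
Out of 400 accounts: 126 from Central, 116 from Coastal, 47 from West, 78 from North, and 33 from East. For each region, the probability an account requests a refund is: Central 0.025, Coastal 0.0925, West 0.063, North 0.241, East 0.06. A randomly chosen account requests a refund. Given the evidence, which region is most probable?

Compute prior × likelihood for every hypothesis:
  Central: 0.315 × 0.025 = 0.007875
  Coastal: 0.29 × 0.0925 = 0.026825
  West: 0.1175 × 0.063 = 0.0074025
  North: 0.195 × 0.241 = 0.046995
  East: 0.0825 × 0.06 = 0.00495
Normalizing constant = 0.0940475.
Largest term belongs to North, so North is most probable.

North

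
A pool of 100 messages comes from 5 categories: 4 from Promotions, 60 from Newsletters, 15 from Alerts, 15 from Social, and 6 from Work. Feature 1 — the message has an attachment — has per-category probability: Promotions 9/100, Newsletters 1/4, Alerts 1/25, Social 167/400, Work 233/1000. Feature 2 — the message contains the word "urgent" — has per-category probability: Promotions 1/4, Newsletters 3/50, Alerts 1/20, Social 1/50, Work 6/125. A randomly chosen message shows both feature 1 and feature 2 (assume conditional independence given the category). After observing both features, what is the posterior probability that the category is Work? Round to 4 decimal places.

Compute prior × likelihood for every hypothesis:
  Promotions: 0.04 × 0.09 × 0.25 = 0.0009
  Newsletters: 0.6 × 0.25 × 0.06 = 0.009
  Alerts: 0.15 × 0.04 × 0.05 = 0.0003
  Social: 0.15 × 0.4175 × 0.02 = 0.0012525
  Work: 0.06 × 0.233 × 0.048 = 0.00067104
Total = 0.01212354.
P(Work | evidence) = 0.00067104 / 0.01212354 ≈ 0.0554.

0.0554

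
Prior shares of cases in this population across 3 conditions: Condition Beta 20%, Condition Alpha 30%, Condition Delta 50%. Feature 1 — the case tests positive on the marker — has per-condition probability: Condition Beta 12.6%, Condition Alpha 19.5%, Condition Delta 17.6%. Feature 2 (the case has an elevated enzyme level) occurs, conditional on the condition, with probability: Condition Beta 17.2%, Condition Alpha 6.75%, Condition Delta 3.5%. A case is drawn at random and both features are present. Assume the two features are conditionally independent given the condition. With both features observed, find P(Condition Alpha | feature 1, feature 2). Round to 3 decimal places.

Unnormalized posteriors (prior × likelihood):
  Condition Beta: 0.2 × 0.126 × 0.172 = 0.0043344
  Condition Alpha: 0.3 × 0.195 × 0.0675 = 0.00394875
  Condition Delta: 0.5 × 0.176 × 0.035 = 0.00308
Normalizing constant = 0.01136315.
P(Condition Alpha | evidence) = 0.00394875 / 0.01136315 ≈ 0.348.

0.348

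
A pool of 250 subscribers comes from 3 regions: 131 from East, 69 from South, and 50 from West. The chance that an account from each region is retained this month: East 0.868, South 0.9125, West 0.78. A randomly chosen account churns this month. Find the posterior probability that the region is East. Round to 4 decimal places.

0.5037

Taking complements, P(churn | each) = East 0.132, South 0.0875, West 0.22.
Unnormalized posteriors (prior × likelihood):
  East: 0.524 × 0.132 = 0.069168
  South: 0.276 × 0.0875 = 0.02415
  West: 0.2 × 0.22 = 0.044
Normalizing constant = 0.137318.
P(East | evidence) = 0.069168 / 0.137318 ≈ 0.5037.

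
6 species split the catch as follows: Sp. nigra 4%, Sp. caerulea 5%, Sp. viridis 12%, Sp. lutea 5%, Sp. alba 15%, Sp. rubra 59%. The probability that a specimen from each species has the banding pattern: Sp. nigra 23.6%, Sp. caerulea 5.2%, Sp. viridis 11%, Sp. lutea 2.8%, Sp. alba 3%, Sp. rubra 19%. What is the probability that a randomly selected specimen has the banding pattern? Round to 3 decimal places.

0.143

Unnormalized posteriors (prior × likelihood):
  Sp. nigra: 0.04 × 0.236 = 0.00944
  Sp. caerulea: 0.05 × 0.052 = 0.0026
  Sp. viridis: 0.12 × 0.11 = 0.0132
  Sp. lutea: 0.05 × 0.028 = 0.0014
  Sp. alba: 0.15 × 0.03 = 0.0045
  Sp. rubra: 0.59 × 0.19 = 0.1121
P(banded) = 0.00944 + 0.0026 + 0.0132 + 0.0014 + 0.0045 + 0.1121 = 0.14324 → 0.143.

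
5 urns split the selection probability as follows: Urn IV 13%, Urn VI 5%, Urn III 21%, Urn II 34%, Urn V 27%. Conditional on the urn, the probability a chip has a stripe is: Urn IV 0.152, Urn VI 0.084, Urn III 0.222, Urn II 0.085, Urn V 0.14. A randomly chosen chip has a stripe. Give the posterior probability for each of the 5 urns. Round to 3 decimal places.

Urn IV 0.144, Urn VI 0.031, Urn III 0.340, Urn II 0.211, Urn V 0.275

Compute prior × likelihood for every hypothesis:
  Urn IV: 0.13 × 0.152 = 0.01976
  Urn VI: 0.05 × 0.084 = 0.0042
  Urn III: 0.21 × 0.222 = 0.04662
  Urn II: 0.34 × 0.085 = 0.0289
  Urn V: 0.27 × 0.14 = 0.0378
Normalizing constant = 0.13728.
P(Urn IV | striped) = 0.01976/0.13728 ≈ 0.144
P(Urn VI | striped) = 0.0042/0.13728 ≈ 0.031
P(Urn III | striped) = 0.04662/0.13728 ≈ 0.340
P(Urn II | striped) = 0.0289/0.13728 ≈ 0.211
P(Urn V | striped) = 0.0378/0.13728 ≈ 0.275
(Check: 0.144+0.031+0.340+0.211+0.275 = 1.001.)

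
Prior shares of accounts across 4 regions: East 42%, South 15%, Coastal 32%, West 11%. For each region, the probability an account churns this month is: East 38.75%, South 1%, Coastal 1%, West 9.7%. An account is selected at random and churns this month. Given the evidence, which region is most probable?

Prior × likelihood for each hypothesis:
  East: 0.42 × 0.3875 = 0.16275
  South: 0.15 × 0.01 = 0.0015
  Coastal: 0.32 × 0.01 = 0.0032
  West: 0.11 × 0.097 = 0.01067
Total = 0.17812.
Largest term belongs to East, so East is most probable.

East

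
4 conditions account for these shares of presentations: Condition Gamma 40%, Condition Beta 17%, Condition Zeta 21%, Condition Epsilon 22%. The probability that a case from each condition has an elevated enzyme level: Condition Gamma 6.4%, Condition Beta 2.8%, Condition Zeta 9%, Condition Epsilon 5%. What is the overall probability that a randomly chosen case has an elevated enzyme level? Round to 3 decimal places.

0.060

By Bayes' rule, posterior ∝ prior × likelihood:
  Condition Gamma: 0.4 × 0.064 = 0.0256
  Condition Beta: 0.17 × 0.028 = 0.00476
  Condition Zeta: 0.21 × 0.09 = 0.0189
  Condition Epsilon: 0.22 × 0.05 = 0.011
P(elevated) = 0.0256 + 0.00476 + 0.0189 + 0.011 = 0.06026 → 0.060.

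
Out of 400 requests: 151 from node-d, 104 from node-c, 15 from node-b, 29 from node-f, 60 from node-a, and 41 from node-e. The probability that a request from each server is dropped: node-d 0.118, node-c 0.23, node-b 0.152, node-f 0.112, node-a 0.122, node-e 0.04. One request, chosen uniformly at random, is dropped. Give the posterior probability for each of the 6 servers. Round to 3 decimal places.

Compute prior × likelihood for every hypothesis:
  node-d: 0.3775 × 0.118 = 0.044545
  node-c: 0.26 × 0.23 = 0.0598
  node-b: 0.0375 × 0.152 = 0.0057
  node-f: 0.0725 × 0.112 = 0.00812
  node-a: 0.15 × 0.122 = 0.0183
  node-e: 0.1025 × 0.04 = 0.0041
Sum = 0.140565.
P(node-d | dropped) = 0.044545/0.140565 ≈ 0.317
P(node-c | dropped) = 0.0598/0.140565 ≈ 0.425
P(node-b | dropped) = 0.0057/0.140565 ≈ 0.041
P(node-f | dropped) = 0.00812/0.140565 ≈ 0.058
P(node-a | dropped) = 0.0183/0.140565 ≈ 0.130
P(node-e | dropped) = 0.0041/0.140565 ≈ 0.029
(Check: 0.317+0.425+0.041+0.058+0.130+0.029 = 1.000.)

node-d 0.317, node-c 0.425, node-b 0.041, node-f 0.058, node-a 0.130, node-e 0.029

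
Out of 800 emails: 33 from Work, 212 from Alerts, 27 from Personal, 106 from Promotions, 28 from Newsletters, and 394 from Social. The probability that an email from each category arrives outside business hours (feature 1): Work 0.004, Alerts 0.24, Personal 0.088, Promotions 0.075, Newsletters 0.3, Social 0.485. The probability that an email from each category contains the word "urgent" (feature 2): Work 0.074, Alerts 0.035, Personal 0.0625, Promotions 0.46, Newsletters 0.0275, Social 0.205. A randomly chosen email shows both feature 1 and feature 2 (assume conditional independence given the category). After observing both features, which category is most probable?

Social

Unnormalized posteriors (prior × likelihood):
  Work: 0.04125 × 0.004 × 0.074 = 0.00001221
  Alerts: 0.265 × 0.24 × 0.035 = 0.002226
  Personal: 0.03375 × 0.088 × 0.0625 = 0.000185625
  Promotions: 0.1325 × 0.075 × 0.46 = 0.00457125
  Newsletters: 0.035 × 0.3 × 0.0275 = 0.00028875
  Social: 0.4925 × 0.485 × 0.205 = 0.0489668125
Sum = 0.0562506475.
Largest term belongs to Social, so Social is most probable.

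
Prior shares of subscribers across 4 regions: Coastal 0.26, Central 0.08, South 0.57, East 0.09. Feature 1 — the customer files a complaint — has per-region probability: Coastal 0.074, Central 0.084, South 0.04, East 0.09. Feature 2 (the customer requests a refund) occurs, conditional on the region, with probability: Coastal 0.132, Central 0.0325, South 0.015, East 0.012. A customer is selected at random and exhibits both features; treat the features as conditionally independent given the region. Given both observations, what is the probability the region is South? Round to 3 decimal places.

By Bayes' rule, posterior ∝ prior × likelihood:
  Coastal: 0.26 × 0.074 × 0.132 = 0.00253968
  Central: 0.08 × 0.084 × 0.0325 = 0.0002184
  South: 0.57 × 0.04 × 0.015 = 0.000342
  East: 0.09 × 0.09 × 0.012 = 0.0000972
Sum = 0.00319728.
P(South | evidence) = 0.000342 / 0.00319728 ≈ 0.107.

0.107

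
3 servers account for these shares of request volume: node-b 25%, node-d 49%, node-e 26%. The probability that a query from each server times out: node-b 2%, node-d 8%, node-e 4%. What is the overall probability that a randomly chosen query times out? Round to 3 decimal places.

0.055

Prior × likelihood for each hypothesis:
  node-b: 0.25 × 0.02 = 0.005
  node-d: 0.49 × 0.08 = 0.0392
  node-e: 0.26 × 0.04 = 0.0104
P(timeout) = 0.005 + 0.0392 + 0.0104 = 0.0546 → 0.055.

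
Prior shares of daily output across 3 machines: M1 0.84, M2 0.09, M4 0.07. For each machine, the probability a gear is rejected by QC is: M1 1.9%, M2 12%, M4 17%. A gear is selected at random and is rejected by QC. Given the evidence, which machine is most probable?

Compute prior × likelihood for every hypothesis:
  M1: 0.84 × 0.019 = 0.01596
  M2: 0.09 × 0.12 = 0.0108
  M4: 0.07 × 0.17 = 0.0119
Total = 0.03866.
Largest term belongs to M1, so M1 is most probable.

M1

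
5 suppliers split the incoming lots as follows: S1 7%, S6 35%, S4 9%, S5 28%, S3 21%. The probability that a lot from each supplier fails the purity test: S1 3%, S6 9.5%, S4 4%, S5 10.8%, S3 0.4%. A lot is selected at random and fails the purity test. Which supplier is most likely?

S6

By Bayes' rule, posterior ∝ prior × likelihood:
  S1: 0.07 × 0.03 = 0.0021
  S6: 0.35 × 0.095 = 0.03325
  S4: 0.09 × 0.04 = 0.0036
  S5: 0.28 × 0.108 = 0.03024
  S3: 0.21 × 0.004 = 0.00084
Normalizing constant = 0.07003.
Largest term belongs to S6, so S6 is most probable.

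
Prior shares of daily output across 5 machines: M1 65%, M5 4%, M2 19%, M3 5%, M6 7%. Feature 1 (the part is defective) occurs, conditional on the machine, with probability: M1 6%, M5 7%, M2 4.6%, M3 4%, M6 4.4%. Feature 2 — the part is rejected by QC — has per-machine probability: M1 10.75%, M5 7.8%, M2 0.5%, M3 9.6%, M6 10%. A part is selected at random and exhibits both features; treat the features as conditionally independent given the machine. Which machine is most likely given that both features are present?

M1

Unnormalized posteriors (prior × likelihood):
  M1: 0.65 × 0.06 × 0.1075 = 0.0041925
  M5: 0.04 × 0.07 × 0.078 = 0.0002184
  M2: 0.19 × 0.046 × 0.005 = 0.0000437
  M3: 0.05 × 0.04 × 0.096 = 0.000192
  M6: 0.07 × 0.044 × 0.1 = 0.000308
Total = 0.0049546.
Largest term belongs to M1, so M1 is most probable.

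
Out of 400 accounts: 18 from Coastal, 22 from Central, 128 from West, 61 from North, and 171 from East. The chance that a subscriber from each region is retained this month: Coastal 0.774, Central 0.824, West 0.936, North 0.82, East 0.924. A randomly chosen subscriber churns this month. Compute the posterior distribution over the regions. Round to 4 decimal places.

Taking complements, P(churn | each) = Coastal 0.226, Central 0.176, West 0.064, North 0.18, East 0.076.
Compute prior × likelihood for every hypothesis:
  Coastal: 0.045 × 0.226 = 0.01017
  Central: 0.055 × 0.176 = 0.00968
  West: 0.32 × 0.064 = 0.02048
  North: 0.1525 × 0.18 = 0.02745
  East: 0.4275 × 0.076 = 0.03249
Normalizing constant = 0.10027.
P(Coastal | churn) = 0.01017/0.10027 ≈ 0.1014
P(Central | churn) = 0.00968/0.10027 ≈ 0.0965
P(West | churn) = 0.02048/0.10027 ≈ 0.2042
P(North | churn) = 0.02745/0.10027 ≈ 0.2738
P(East | churn) = 0.03249/0.10027 ≈ 0.3240

Coastal 0.1014, Central 0.0965, West 0.2042, North 0.2738, East 0.3240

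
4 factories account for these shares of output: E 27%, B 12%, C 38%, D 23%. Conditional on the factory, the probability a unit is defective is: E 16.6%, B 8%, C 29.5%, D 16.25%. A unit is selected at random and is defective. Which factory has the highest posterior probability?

Prior × likelihood for each hypothesis:
  E: 0.27 × 0.166 = 0.04482
  B: 0.12 × 0.08 = 0.0096
  C: 0.38 × 0.295 = 0.1121
  D: 0.23 × 0.1625 = 0.037375
Total = 0.203895.
Largest term belongs to C, so C is most probable.

C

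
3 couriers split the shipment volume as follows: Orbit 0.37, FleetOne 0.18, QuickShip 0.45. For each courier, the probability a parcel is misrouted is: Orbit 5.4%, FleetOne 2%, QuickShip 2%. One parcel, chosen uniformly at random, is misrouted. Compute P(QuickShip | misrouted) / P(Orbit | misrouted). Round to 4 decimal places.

Compute prior × likelihood for every hypothesis:
  Orbit: 0.37 × 0.054 = 0.01998
  FleetOne: 0.18 × 0.02 = 0.0036
  QuickShip: 0.45 × 0.02 = 0.009
Total = 0.03258.
The ratio is 0.009 / 0.01998 (the normalizer cancels) = 0.4505.

0.4505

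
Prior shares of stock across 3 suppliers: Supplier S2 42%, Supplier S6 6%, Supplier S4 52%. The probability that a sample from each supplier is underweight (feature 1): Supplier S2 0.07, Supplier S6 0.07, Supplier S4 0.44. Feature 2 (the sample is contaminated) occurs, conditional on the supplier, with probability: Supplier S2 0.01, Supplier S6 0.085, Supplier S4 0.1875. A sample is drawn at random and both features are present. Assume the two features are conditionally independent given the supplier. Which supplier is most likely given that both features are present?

Supplier S4

Prior × likelihood for each hypothesis:
  Supplier S2: 0.42 × 0.07 × 0.01 = 0.000294
  Supplier S6: 0.06 × 0.07 × 0.085 = 0.000357
  Supplier S4: 0.52 × 0.44 × 0.1875 = 0.0429
Sum = 0.043551.
Largest term belongs to Supplier S4, so Supplier S4 is most probable.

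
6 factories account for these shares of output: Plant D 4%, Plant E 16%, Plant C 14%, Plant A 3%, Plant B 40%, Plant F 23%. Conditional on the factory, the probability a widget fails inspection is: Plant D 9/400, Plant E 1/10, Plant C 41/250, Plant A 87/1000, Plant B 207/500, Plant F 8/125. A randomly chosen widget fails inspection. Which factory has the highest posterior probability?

Unnormalized posteriors (prior × likelihood):
  Plant D: 0.04 × 0.0225 = 0.0009
  Plant E: 0.16 × 0.1 = 0.016
  Plant C: 0.14 × 0.164 = 0.02296
  Plant A: 0.03 × 0.087 = 0.00261
  Plant B: 0.4 × 0.414 = 0.1656
  Plant F: 0.23 × 0.064 = 0.01472
Sum = 0.22279.
Largest term belongs to Plant B, so Plant B is most probable.

Plant B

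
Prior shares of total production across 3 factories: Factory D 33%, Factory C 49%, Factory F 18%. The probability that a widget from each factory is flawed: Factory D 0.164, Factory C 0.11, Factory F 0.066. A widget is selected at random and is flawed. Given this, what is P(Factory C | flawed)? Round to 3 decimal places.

0.450

By Bayes' rule, posterior ∝ prior × likelihood:
  Factory D: 0.33 × 0.164 = 0.05412
  Factory C: 0.49 × 0.11 = 0.0539
  Factory F: 0.18 × 0.066 = 0.01188
Sum = 0.1199.
P(Factory C | evidence) = 0.0539 / 0.1199 ≈ 0.450.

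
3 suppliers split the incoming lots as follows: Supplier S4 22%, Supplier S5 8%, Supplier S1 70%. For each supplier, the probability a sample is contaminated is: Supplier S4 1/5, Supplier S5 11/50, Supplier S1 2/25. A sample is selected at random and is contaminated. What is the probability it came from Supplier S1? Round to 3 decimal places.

Unnormalized posteriors (prior × likelihood):
  Supplier S4: 0.22 × 0.2 = 0.044
  Supplier S5: 0.08 × 0.22 = 0.0176
  Supplier S1: 0.7 × 0.08 = 0.056
Normalizing constant = 0.1176.
P(Supplier S1 | evidence) = 0.056 / 0.1176 ≈ 0.476.

0.476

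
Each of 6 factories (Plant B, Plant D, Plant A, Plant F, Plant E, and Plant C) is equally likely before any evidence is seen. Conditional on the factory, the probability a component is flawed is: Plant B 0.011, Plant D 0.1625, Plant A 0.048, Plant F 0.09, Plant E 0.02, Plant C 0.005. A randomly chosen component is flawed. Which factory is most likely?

Plant D

With a uniform prior (1/6 each), posterior ∝ likelihood:
  Plant B: 0.011
  Plant D: 0.1625
  Plant A: 0.048
  Plant F: 0.09
  Plant E: 0.02
  Plant C: 0.005
Total = 0.3365.
Largest term belongs to Plant D, so Plant D is most probable.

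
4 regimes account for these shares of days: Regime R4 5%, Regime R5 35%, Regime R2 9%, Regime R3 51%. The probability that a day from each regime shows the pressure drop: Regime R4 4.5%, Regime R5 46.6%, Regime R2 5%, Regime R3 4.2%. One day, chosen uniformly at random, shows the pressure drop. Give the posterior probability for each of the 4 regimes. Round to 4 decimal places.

Unnormalized posteriors (prior × likelihood):
  Regime R4: 0.05 × 0.045 = 0.00225
  Regime R5: 0.35 × 0.466 = 0.1631
  Regime R2: 0.09 × 0.05 = 0.0045
  Regime R3: 0.51 × 0.042 = 0.02142
Normalizing constant = 0.19127.
P(Regime R4 | drop) = 0.00225/0.19127 ≈ 0.0118
P(Regime R5 | drop) = 0.1631/0.19127 ≈ 0.8527
P(Regime R2 | drop) = 0.0045/0.19127 ≈ 0.0235
P(Regime R3 | drop) = 0.02142/0.19127 ≈ 0.1120

Regime R4 0.0118, Regime R5 0.8527, Regime R2 0.0235, Regime R3 0.1120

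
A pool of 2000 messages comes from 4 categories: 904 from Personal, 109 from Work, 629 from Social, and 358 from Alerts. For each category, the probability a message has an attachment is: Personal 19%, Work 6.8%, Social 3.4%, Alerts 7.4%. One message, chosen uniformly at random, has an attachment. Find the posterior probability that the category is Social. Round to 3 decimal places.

Prior × likelihood for each hypothesis:
  Personal: 0.452 × 0.19 = 0.08588
  Work: 0.0545 × 0.068 = 0.003706
  Social: 0.3145 × 0.034 = 0.010693
  Alerts: 0.179 × 0.074 = 0.013246
Sum = 0.113525.
P(Social | evidence) = 0.010693 / 0.113525 ≈ 0.094.

0.094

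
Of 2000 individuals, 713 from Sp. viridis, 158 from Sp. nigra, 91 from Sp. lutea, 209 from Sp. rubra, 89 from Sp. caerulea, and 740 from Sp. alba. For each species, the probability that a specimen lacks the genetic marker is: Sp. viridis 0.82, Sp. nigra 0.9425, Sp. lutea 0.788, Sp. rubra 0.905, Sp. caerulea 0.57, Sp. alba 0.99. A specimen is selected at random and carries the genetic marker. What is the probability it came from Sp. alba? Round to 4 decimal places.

Taking complements, P(marker | each) = Sp. viridis 0.18, Sp. nigra 0.0575, Sp. lutea 0.212, Sp. rubra 0.095, Sp. caerulea 0.43, Sp. alba 0.01.
Compute prior × likelihood for every hypothesis:
  Sp. viridis: 0.3565 × 0.18 = 0.06417
  Sp. nigra: 0.079 × 0.0575 = 0.0045425
  Sp. lutea: 0.0455 × 0.212 = 0.009646
  Sp. rubra: 0.1045 × 0.095 = 0.0099275
  Sp. caerulea: 0.0445 × 0.43 = 0.019135
  Sp. alba: 0.37 × 0.01 = 0.0037
Normalizing constant = 0.111121.
P(Sp. alba | evidence) = 0.0037 / 0.111121 ≈ 0.0333.

0.0333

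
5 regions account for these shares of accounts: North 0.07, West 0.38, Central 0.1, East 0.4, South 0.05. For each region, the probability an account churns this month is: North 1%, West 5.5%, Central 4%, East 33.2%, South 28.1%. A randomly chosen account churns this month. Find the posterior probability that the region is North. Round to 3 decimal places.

Prior × likelihood for each hypothesis:
  North: 0.07 × 0.01 = 0.0007
  West: 0.38 × 0.055 = 0.0209
  Central: 0.1 × 0.04 = 0.004
  East: 0.4 × 0.332 = 0.1328
  South: 0.05 × 0.281 = 0.01405
Sum = 0.17245.
P(North | evidence) = 0.0007 / 0.17245 ≈ 0.004.

0.004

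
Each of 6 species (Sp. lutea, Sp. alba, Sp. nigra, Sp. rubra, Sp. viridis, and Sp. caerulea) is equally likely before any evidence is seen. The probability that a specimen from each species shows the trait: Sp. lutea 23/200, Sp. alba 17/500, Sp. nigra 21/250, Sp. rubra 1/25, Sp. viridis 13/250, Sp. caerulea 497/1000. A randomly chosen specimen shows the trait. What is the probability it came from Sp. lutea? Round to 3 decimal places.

0.140

Since the prior is uniform, the posterior is proportional to the likelihood:
  Sp. lutea: 0.115
  Sp. alba: 0.034
  Sp. nigra: 0.084
  Sp. rubra: 0.04
  Sp. viridis: 0.052
  Sp. caerulea: 0.497
Normalizing constant = 0.822.
P(Sp. lutea | evidence) = 0.115 / 0.822 ≈ 0.140.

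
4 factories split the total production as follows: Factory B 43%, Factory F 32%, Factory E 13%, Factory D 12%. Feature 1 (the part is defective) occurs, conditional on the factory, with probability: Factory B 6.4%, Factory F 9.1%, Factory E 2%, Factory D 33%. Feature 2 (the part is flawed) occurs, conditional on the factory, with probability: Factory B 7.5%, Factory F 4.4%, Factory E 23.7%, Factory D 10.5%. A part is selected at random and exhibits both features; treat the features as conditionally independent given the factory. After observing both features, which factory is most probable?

Factory D

Prior × likelihood for each hypothesis:
  Factory B: 0.43 × 0.064 × 0.075 = 0.002064
  Factory F: 0.32 × 0.091 × 0.044 = 0.00128128
  Factory E: 0.13 × 0.02 × 0.237 = 0.0006162
  Factory D: 0.12 × 0.33 × 0.105 = 0.004158
Sum = 0.00811948.
Largest term belongs to Factory D, so Factory D is most probable.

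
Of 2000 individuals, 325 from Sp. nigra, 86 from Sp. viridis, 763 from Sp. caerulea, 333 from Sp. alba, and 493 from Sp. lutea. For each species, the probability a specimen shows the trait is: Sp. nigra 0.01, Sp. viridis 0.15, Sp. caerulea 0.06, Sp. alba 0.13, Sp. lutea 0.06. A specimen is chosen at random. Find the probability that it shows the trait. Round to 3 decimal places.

0.067

Prior × likelihood for each hypothesis:
  Sp. nigra: 0.1625 × 0.01 = 0.001625
  Sp. viridis: 0.043 × 0.15 = 0.00645
  Sp. caerulea: 0.3815 × 0.06 = 0.02289
  Sp. alba: 0.1665 × 0.13 = 0.021645
  Sp. lutea: 0.2465 × 0.06 = 0.01479
P(trait) = 0.001625 + 0.00645 + 0.02289 + 0.021645 + 0.01479 = 0.0674 → 0.067.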